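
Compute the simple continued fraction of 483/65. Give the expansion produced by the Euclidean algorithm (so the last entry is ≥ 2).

483 = 7×65 + 28
65 = 2×28 + 9
28 = 3×9 + 1
9 = 9×1 + 0  (stop)
So 483/65 = [7; 2, 3, 9].

[7; 2, 3, 9]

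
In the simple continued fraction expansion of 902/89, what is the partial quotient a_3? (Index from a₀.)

902 = 10·89 + 12   →  a_0 = 10
89 = 7·12 + 5   →  a_1 = 7
12 = 2·5 + 2   →  a_2 = 2
5 = 2·2 + 1   →  a_3 = 2

2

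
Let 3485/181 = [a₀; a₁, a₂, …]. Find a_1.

3

3485 = 19·181 + 46   →  a_0 = 19
181 = 3·46 + 43   →  a_1 = 3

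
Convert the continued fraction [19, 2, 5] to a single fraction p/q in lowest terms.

214/11

Using pₖ = aₖpₖ₋₁ + pₖ₋₂ and qₖ = aₖqₖ₋₁ + qₖ₋₂:
  k=0: a=19, p=19, q=1
  k=1: a=2, p=39, q=2
  k=2: a=5, p=214, q=11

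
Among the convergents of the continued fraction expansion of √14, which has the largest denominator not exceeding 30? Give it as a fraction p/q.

√14 = [3; 1, 2, 1, 6, …] (period length 4).
Convergents:
  p_0/q_0 = 3/1
  p_1/q_1 = 4/1
  p_2/q_2 = 11/3
  p_3/q_3 = 15/4
  p_4/q_4 = 101/27
  p_5/q_5 = 116/31
q_4 = 27 ≤ 30 < 31 = q_5, so the answer is 101/27.

101/27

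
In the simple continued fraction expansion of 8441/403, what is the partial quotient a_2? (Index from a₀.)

17

8441 = 20·403 + 381   →  a_0 = 20
403 = 1·381 + 22   →  a_1 = 1
381 = 17·22 + 7   →  a_2 = 17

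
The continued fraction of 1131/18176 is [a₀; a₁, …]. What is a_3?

7

1131 = 0·18176 + 1131   →  a_0 = 0
18176 = 16·1131 + 80   →  a_1 = 16
1131 = 14·80 + 11   →  a_2 = 14
80 = 7·11 + 3   →  a_3 = 7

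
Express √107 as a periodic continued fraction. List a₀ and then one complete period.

[10; 2, 1, 9, 1, 2, 20]

a₀ = ⌊√107⌋ = 10.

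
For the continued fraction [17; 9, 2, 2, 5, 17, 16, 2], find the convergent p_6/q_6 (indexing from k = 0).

1199049/70094

Using pₖ = aₖpₖ₋₁ + pₖ₋₂, qₖ = aₖqₖ₋₁ + qₖ₋₂ (with p₋₁=1, p₋₂=0, q₋₁=0, q₋₂=1):
  k=0: a=17, p=17, q=1
  k=1: a=9, p=154, q=9
  k=2: a=2, p=325, q=19
  k=3: a=2, p=804, q=47
  k=4: a=5, p=4345, q=254
  k=5: a=17, p=74669, q=4365
  k=6: a=16, p=1199049, q=70094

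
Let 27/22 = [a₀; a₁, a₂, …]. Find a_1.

27 = 1·22 + 5   →  a_0 = 1
22 = 4·5 + 2   →  a_1 = 4

4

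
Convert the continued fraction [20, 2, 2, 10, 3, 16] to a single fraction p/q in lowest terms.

53621/2628

Using pₖ = aₖpₖ₋₁ + pₖ₋₂ and qₖ = aₖqₖ₋₁ + qₖ₋₂:
  k=0: a=20, p=20, q=1
  k=1: a=2, p=41, q=2
  k=2: a=2, p=102, q=5
  k=3: a=10, p=1061, q=52
  k=4: a=3, p=3285, q=161
  k=5: a=16, p=53621, q=2628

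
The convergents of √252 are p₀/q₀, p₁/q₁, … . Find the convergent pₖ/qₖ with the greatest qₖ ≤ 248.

√252 = [15; 1, 6, 1, 30, …] (period length 4).
Convergents:
  p_0/q_0 = 15/1
  p_1/q_1 = 16/1
  p_2/q_2 = 111/7
  p_3/q_3 = 127/8
  p_4/q_4 = 3921/247
  p_5/q_5 = 4048/255
q_4 = 247 ≤ 248 < 255 = q_5, so the answer is 3921/247.

3921/247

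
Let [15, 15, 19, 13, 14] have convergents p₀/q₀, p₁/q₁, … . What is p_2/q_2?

Using pₖ = aₖpₖ₋₁ + pₖ₋₂, qₖ = aₖqₖ₋₁ + qₖ₋₂ (with p₋₁=1, p₋₂=0, q₋₁=0, q₋₂=1):
  k=0: a=15, p=15, q=1
  k=1: a=15, p=226, q=15
  k=2: a=19, p=4309, q=286

4309/286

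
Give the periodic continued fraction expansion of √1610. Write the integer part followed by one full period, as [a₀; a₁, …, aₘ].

[40; 8, 80]

a₀ = ⌊√1610⌋ = 40.
With m₀=0, d₀=1 and mₖ₊₁ = dₖaₖ − mₖ, dₖ₊₁ = (n − mₖ₊₁²)/dₖ, aₖ₊₁ = ⌊(a₀+mₖ₊₁)/dₖ₊₁⌋:
  k=1: m=40, d=10, a=8
  k=2: m=40, d=1, a=80
d=1 and a=2a₀=80 at k=2, so the next step gives (m, d) = (40, 10) again — its k=1 value — and the period has length 2.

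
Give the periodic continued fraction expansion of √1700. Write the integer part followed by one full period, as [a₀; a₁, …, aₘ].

[41; 4, 3, 20, 3, 4, 82]

a₀ = ⌊√1700⌋ = 41.
With m₀=0, d₀=1 and mₖ₊₁ = dₖaₖ − mₖ, dₖ₊₁ = (n − mₖ₊₁²)/dₖ, aₖ₊₁ = ⌊(a₀+mₖ₊₁)/dₖ₊₁⌋:
  k=1: m=41, d=19, a=4
  k=2: m=35, d=25, a=3
  k=3: m=40, d=4, a=20
  k=4: m=40, d=25, a=3
  k=5: m=35, d=19, a=4
  k=6: m=41, d=1, a=82
d=1 and a=2a₀=82 at k=6, so the next step gives (m, d) = (41, 19) again — its k=1 value — and the period has length 6.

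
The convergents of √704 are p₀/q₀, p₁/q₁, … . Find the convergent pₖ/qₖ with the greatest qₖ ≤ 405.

5227/197

√704 = [26; 1, 1, 7, 13, 7, 1, 1, 52, …] (period length 8).
Convergents:
  p_0/q_0 = 26/1
  p_1/q_1 = 27/1
  p_2/q_2 = 53/2
  p_3/q_3 = 398/15
  p_4/q_4 = 5227/197
  p_5/q_5 = 36987/1394
q_4 = 197 ≤ 405 < 1394 = q_5, so the answer is 5227/197.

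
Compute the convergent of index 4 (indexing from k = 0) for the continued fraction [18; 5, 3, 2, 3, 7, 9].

Using pₖ = aₖpₖ₋₁ + pₖ₋₂, qₖ = aₖqₖ₋₁ + qₖ₋₂ (with p₋₁=1, p₋₂=0, q₋₁=0, q₋₂=1):
  k=0: a=18, p=18, q=1
  k=1: a=5, p=91, q=5
  k=2: a=3, p=291, q=16
  k=3: a=2, p=673, q=37
  k=4: a=3, p=2310, q=127

2310/127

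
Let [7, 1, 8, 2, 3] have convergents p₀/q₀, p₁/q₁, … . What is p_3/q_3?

Using pₖ = aₖpₖ₋₁ + pₖ₋₂, qₖ = aₖqₖ₋₁ + qₖ₋₂ (with p₋₁=1, p₋₂=0, q₋₁=0, q₋₂=1):
  k=0: a=7, p=7, q=1
  k=1: a=1, p=8, q=1
  k=2: a=8, p=71, q=9
  k=3: a=2, p=150, q=19

150/19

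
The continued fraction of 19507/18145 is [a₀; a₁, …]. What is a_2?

3

19507 = 1·18145 + 1362   →  a_0 = 1
18145 = 13·1362 + 439   →  a_1 = 13
1362 = 3·439 + 45   →  a_2 = 3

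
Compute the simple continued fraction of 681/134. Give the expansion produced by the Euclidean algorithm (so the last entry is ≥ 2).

681 = 5*134 + 11
134 = 12*11 + 2
11 = 5*2 + 1
2 = 2*1 + 0  (stop)
So 681/134 = [5; 12, 5, 2].

[5; 12, 5, 2]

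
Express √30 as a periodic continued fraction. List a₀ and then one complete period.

a₀ = ⌊√30⌋ = 5.

[5; 2, 10]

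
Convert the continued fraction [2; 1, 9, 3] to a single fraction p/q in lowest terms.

90/31

Fold from the inside: start with 3/1.
  9 + 1/3 = 28/3
  1 + 3/28 = 31/28
  2 + 28/31 = 90/31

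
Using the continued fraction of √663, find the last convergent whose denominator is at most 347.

√663 = [25; 1, 2, 1, 50, …] (period length 4).
Convergents:
  p_0/q_0 = 25/1
  p_1/q_1 = 26/1
  p_2/q_2 = 77/3
  p_3/q_3 = 103/4
  p_4/q_4 = 5227/203
  p_5/q_5 = 5330/207
  p_6/q_6 = 15887/617
q_5 = 207 ≤ 347 < 617 = q_6, so the answer is 5330/207.

5330/207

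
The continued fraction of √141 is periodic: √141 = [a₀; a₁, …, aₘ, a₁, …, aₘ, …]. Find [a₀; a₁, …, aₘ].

[11; 1, 6, 1, 22]

a₀ = ⌊√141⌋ = 11.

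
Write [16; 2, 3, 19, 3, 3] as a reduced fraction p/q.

22525/1371

Fold from the inside: start with 3/1.
  3 + 1/3 = 10/3
  19 + 3/10 = 193/10
  3 + 10/193 = 589/193
  2 + 193/589 = 1371/589
  16 + 589/1371 = 22525/1371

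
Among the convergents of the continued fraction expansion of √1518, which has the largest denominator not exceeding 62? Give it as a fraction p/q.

1013/26

√1518 = [38; 1, 24, 1, 76, …] (period length 4).
Convergents:
  p_0/q_0 = 38/1
  p_1/q_1 = 39/1
  p_2/q_2 = 974/25
  p_3/q_3 = 1013/26
  p_4/q_4 = 77962/2001
q_3 = 26 ≤ 62 < 2001 = q_4, so the answer is 1013/26.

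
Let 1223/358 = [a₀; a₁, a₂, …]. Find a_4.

14

1223 = 3·358 + 149   →  a_0 = 3
358 = 2·149 + 60   →  a_1 = 2
149 = 2·60 + 29   →  a_2 = 2
60 = 2·29 + 2   →  a_3 = 2
29 = 14·2 + 1   →  a_4 = 14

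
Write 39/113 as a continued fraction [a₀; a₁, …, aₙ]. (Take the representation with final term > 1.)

[0; 2, 1, 8, 1, 3]

39 = 0·113 + 39
113 = 2·39 + 35
39 = 1·35 + 4
35 = 8·4 + 3
4 = 1·3 + 1
3 = 3·1 + 0  (stop)
So 39/113 = [0; 2, 1, 8, 1, 3].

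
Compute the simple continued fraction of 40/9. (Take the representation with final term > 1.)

40 = 4*9 + 4
9 = 2*4 + 1
4 = 4*1 + 0  (stop)
So 40/9 = [4; 2, 4].

[4; 2, 4]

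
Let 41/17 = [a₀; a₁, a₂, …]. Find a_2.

2

41 = 2·17 + 7   →  a_0 = 2
17 = 2·7 + 3   →  a_1 = 2
7 = 2·3 + 1   →  a_2 = 2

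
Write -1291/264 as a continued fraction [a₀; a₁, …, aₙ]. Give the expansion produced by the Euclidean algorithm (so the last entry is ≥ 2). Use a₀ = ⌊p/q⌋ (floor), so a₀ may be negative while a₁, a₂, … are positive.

-1291 = -5·264 + 29
264 = 9·29 + 3
29 = 9·3 + 2
3 = 1·2 + 1
2 = 2·1 + 0  (stop)
So -1291/264 = [-5; 9, 9, 1, 2].

[-5; 9, 9, 1, 2]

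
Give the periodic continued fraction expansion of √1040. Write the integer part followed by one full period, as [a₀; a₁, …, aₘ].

a₀ = ⌊√1040⌋ = 32.
With m₀=0, d₀=1 and mₖ₊₁ = dₖaₖ − mₖ, dₖ₊₁ = (n − mₖ₊₁²)/dₖ, aₖ₊₁ = ⌊(a₀+mₖ₊₁)/dₖ₊₁⌋:
  k=1: m=32, d=16, a=4
  k=2: m=32, d=1, a=64
d=1 and a=2a₀=64 at k=2, so the next step gives (m, d) = (32, 16) again — its k=1 value — and the period has length 2.

[32; 4, 64]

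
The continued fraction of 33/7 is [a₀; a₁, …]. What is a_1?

33 = 4·7 + 5   →  a_0 = 4
7 = 1·5 + 2   →  a_1 = 1

1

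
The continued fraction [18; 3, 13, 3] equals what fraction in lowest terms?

2254/123

Fold from the inside: start with 3/1.
  13 + 1/3 = 40/3
  3 + 3/40 = 123/40
  18 + 40/123 = 2254/123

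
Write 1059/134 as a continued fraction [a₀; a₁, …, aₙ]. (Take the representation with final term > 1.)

[7; 1, 9, 3, 4]

1059 = 7×134 + 121
134 = 1×121 + 13
121 = 9×13 + 4
13 = 3×4 + 1
4 = 4×1 + 0  (stop)
So 1059/134 = [7; 1, 9, 3, 4].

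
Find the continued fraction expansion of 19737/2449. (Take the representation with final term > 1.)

[8; 16, 1, 8, 16]

19737 = 8×2449 + 145
2449 = 16×145 + 129
145 = 1×129 + 16
129 = 8×16 + 1
16 = 16×1 + 0  (stop)
So 19737/2449 = [8; 16, 1, 8, 16].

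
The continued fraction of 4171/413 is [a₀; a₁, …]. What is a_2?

4171 = 10·413 + 41   →  a_0 = 10
413 = 10·41 + 3   →  a_1 = 10
41 = 13·3 + 2   →  a_2 = 13

13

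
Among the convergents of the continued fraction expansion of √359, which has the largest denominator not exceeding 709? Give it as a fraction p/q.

√359 = [18; 1, 17, 1, 36, …] (period length 4).
Convergents:
  p_0/q_0 = 18/1
  p_1/q_1 = 19/1
  p_2/q_2 = 341/18
  p_3/q_3 = 360/19
  p_4/q_4 = 13301/702
  p_5/q_5 = 13661/721
q_4 = 702 ≤ 709 < 721 = q_5, so the answer is 13301/702.

13301/702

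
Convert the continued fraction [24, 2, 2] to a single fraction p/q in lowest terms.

122/5

Using pₖ = aₖpₖ₋₁ + pₖ₋₂ and qₖ = aₖqₖ₋₁ + qₖ₋₂:
  k=0: a=24, p=24, q=1
  k=1: a=2, p=49, q=2
  k=2: a=2, p=122, q=5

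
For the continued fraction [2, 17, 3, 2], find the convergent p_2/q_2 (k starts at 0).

Using pₖ = aₖpₖ₋₁ + pₖ₋₂, qₖ = aₖqₖ₋₁ + qₖ₋₂ (with p₋₁=1, p₋₂=0, q₋₁=0, q₋₂=1):
  k=0: a=2, p=2, q=1
  k=1: a=17, p=35, q=17
  k=2: a=3, p=107, q=52

107/52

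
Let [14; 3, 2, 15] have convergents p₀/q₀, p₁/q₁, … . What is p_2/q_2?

Using pₖ = aₖpₖ₋₁ + pₖ₋₂, qₖ = aₖqₖ₋₁ + qₖ₋₂ (with p₋₁=1, p₋₂=0, q₋₁=0, q₋₂=1):
  k=0: a=14, p=14, q=1
  k=1: a=3, p=43, q=3
  k=2: a=2, p=100, q=7

100/7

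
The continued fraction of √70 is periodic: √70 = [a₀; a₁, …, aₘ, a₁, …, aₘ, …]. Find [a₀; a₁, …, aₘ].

a₀ = ⌊√70⌋ = 8.
With m₀=0, d₀=1 and mₖ₊₁ = dₖaₖ − mₖ, dₖ₊₁ = (n − mₖ₊₁²)/dₖ, aₖ₊₁ = ⌊(a₀+mₖ₊₁)/dₖ₊₁⌋:
  k=1: m=8, d=6, a=2
  k=2: m=4, d=9, a=1
  k=3: m=5, d=5, a=2
  k=4: m=5, d=9, a=1
  k=5: m=4, d=6, a=2
  k=6: m=8, d=1, a=16
d=1 and a=2a₀=16 at k=6, so the next step gives (m, d) = (8, 6) again — its k=1 value — and the period has length 6.

[8; 2, 1, 2, 1, 2, 16]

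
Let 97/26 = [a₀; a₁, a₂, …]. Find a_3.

97 = 3·26 + 19   →  a_0 = 3
26 = 1·19 + 7   →  a_1 = 1
19 = 2·7 + 5   →  a_2 = 2
7 = 1·5 + 2   →  a_3 = 1

1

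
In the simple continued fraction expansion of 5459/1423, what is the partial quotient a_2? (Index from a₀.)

5

5459 = 3·1423 + 1190   →  a_0 = 3
1423 = 1·1190 + 233   →  a_1 = 1
1190 = 5·233 + 25   →  a_2 = 5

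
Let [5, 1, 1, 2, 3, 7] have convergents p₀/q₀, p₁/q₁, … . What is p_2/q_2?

Using pₖ = aₖpₖ₋₁ + pₖ₋₂, qₖ = aₖqₖ₋₁ + qₖ₋₂ (with p₋₁=1, p₋₂=0, q₋₁=0, q₋₂=1):
  k=0: a=5, p=5, q=1
  k=1: a=1, p=6, q=1
  k=2: a=1, p=11, q=2

11/2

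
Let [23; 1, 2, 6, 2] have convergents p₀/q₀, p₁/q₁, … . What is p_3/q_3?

450/19

Using pₖ = aₖpₖ₋₁ + pₖ₋₂, qₖ = aₖqₖ₋₁ + qₖ₋₂ (with p₋₁=1, p₋₂=0, q₋₁=0, q₋₂=1):
  k=0: a=23, p=23, q=1
  k=1: a=1, p=24, q=1
  k=2: a=2, p=71, q=3
  k=3: a=6, p=450, q=19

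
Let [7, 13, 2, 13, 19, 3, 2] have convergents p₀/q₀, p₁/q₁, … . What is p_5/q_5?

Using pₖ = aₖpₖ₋₁ + pₖ₋₂, qₖ = aₖqₖ₋₁ + qₖ₋₂ (with p₋₁=1, p₋₂=0, q₋₁=0, q₋₂=1):
  k=0: a=7, p=7, q=1
  k=1: a=13, p=92, q=13
  k=2: a=2, p=191, q=27
  k=3: a=13, p=2575, q=364
  k=4: a=19, p=49116, q=6943
  k=5: a=3, p=149923, q=21193

149923/21193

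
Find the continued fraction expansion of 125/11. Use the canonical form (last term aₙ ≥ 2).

[11; 2, 1, 3]

125 = 11*11 + 4
11 = 2*4 + 3
4 = 1*3 + 1
3 = 3*1 + 0  (stop)
So 125/11 = [11; 2, 1, 3].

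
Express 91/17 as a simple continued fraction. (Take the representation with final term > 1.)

91 = 5*17 + 6
17 = 2*6 + 5
6 = 1*5 + 1
5 = 5*1 + 0  (stop)
So 91/17 = [5; 2, 1, 5].

[5; 2, 1, 5]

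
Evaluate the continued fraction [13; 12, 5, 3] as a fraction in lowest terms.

2551/195

Fold from the inside: start with 3/1.
  5 + 1/3 = 16/3
  12 + 3/16 = 195/16
  13 + 16/195 = 2551/195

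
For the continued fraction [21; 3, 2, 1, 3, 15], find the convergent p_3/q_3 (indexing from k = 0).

Using pₖ = aₖpₖ₋₁ + pₖ₋₂, qₖ = aₖqₖ₋₁ + qₖ₋₂ (with p₋₁=1, p₋₂=0, q₋₁=0, q₋₂=1):
  k=0: a=21, p=21, q=1
  k=1: a=3, p=64, q=3
  k=2: a=2, p=149, q=7
  k=3: a=1, p=213, q=10

213/10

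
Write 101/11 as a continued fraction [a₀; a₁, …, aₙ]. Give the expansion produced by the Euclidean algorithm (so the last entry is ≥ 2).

101 = 9*11 + 2
11 = 5*2 + 1
2 = 2*1 + 0  (stop)
So 101/11 = [9; 5, 2].

[9; 5, 2]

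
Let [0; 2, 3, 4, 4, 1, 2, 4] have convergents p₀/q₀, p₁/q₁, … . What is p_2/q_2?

Using pₖ = aₖpₖ₋₁ + pₖ₋₂, qₖ = aₖqₖ₋₁ + qₖ₋₂ (with p₋₁=1, p₋₂=0, q₋₁=0, q₋₂=1):
  k=0: a=0, p=0, q=1
  k=1: a=2, p=1, q=2
  k=2: a=3, p=3, q=7

3/7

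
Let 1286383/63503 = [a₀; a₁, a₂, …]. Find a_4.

1286383 = 20·63503 + 16323   →  a_0 = 20
63503 = 3·16323 + 14534   →  a_1 = 3
16323 = 1·14534 + 1789   →  a_2 = 1
14534 = 8·1789 + 222   →  a_3 = 8
1789 = 8·222 + 13   →  a_4 = 8

8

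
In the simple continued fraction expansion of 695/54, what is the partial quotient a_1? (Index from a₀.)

695 = 12·54 + 47   →  a_0 = 12
54 = 1·47 + 7   →  a_1 = 1

1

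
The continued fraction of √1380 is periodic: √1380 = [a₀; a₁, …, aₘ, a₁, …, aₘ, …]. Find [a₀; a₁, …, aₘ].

[37; 6, 1, 2, 1, 6, 74]

a₀ = ⌊√1380⌋ = 37.
With m₀=0, d₀=1 and mₖ₊₁ = dₖaₖ − mₖ, dₖ₊₁ = (n − mₖ₊₁²)/dₖ, aₖ₊₁ = ⌊(a₀+mₖ₊₁)/dₖ₊₁⌋:
  k=1: m=37, d=11, a=6
  k=2: m=29, d=49, a=1
  k=3: m=20, d=20, a=2
  k=4: m=20, d=49, a=1
  k=5: m=29, d=11, a=6
  k=6: m=37, d=1, a=74
d=1 and a=2a₀=74 at k=6, so the next step gives (m, d) = (37, 11) again — its k=1 value — and the period has length 6.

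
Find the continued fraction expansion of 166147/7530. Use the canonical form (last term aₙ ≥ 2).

[22; 15, 2, 6, 12, 3]

166147 = 22*7530 + 487
7530 = 15*487 + 225
487 = 2*225 + 37
225 = 6*37 + 3
37 = 12*3 + 1
3 = 3*1 + 0  (stop)
So 166147/7530 = [22; 15, 2, 6, 12, 3].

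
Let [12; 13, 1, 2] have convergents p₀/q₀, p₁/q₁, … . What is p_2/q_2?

Using pₖ = aₖpₖ₋₁ + pₖ₋₂, qₖ = aₖqₖ₋₁ + qₖ₋₂ (with p₋₁=1, p₋₂=0, q₋₁=0, q₋₂=1):
  k=0: a=12, p=12, q=1
  k=1: a=13, p=157, q=13
  k=2: a=1, p=169, q=14

169/14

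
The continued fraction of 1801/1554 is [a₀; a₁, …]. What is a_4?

1801 = 1·1554 + 247   →  a_0 = 1
1554 = 6·247 + 72   →  a_1 = 6
247 = 3·72 + 31   →  a_2 = 3
72 = 2·31 + 10   →  a_3 = 2
31 = 3·10 + 1   →  a_4 = 3

3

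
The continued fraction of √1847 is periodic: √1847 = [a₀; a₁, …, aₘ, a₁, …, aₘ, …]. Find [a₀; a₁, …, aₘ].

[42; 1, 41, 1, 84]

a₀ = ⌊√1847⌋ = 42.
With m₀=0, d₀=1 and mₖ₊₁ = dₖaₖ − mₖ, dₖ₊₁ = (n − mₖ₊₁²)/dₖ, aₖ₊₁ = ⌊(a₀+mₖ₊₁)/dₖ₊₁⌋:
  k=1: m=42, d=83, a=1
  k=2: m=41, d=2, a=41
  k=3: m=41, d=83, a=1
  k=4: m=42, d=1, a=84
d=1 and a=2a₀=84 at k=4, so the next step gives (m, d) = (42, 83) again — its k=1 value — and the period has length 4.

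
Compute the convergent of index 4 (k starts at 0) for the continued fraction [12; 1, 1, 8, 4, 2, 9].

877/70

Using pₖ = aₖpₖ₋₁ + pₖ₋₂, qₖ = aₖqₖ₋₁ + qₖ₋₂ (with p₋₁=1, p₋₂=0, q₋₁=0, q₋₂=1):
  k=0: a=12, p=12, q=1
  k=1: a=1, p=13, q=1
  k=2: a=1, p=25, q=2
  k=3: a=8, p=213, q=17
  k=4: a=4, p=877, q=70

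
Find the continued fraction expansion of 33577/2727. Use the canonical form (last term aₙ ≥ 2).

33577 = 12·2727 + 853
2727 = 3·853 + 168
853 = 5·168 + 13
168 = 12·13 + 12
13 = 1·12 + 1
12 = 12·1 + 0  (stop)
So 33577/2727 = [12; 3, 5, 12, 1, 12].

[12; 3, 5, 12, 1, 12]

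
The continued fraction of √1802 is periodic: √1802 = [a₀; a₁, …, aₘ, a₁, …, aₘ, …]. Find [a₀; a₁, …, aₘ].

a₀ = ⌊√1802⌋ = 42.
With m₀=0, d₀=1 and mₖ₊₁ = dₖaₖ − mₖ, dₖ₊₁ = (n − mₖ₊₁²)/dₖ, aₖ₊₁ = ⌊(a₀+mₖ₊₁)/dₖ₊₁⌋:
  k=1: m=42, d=38, a=2
  k=2: m=34, d=17, a=4
  k=3: m=34, d=38, a=2
  k=4: m=42, d=1, a=84
d=1 and a=2a₀=84 at k=4, so the next step gives (m, d) = (42, 38) again — its k=1 value — and the period has length 4.

[42; 2, 4, 2, 84]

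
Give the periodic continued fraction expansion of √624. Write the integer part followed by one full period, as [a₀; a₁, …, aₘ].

[24; 1, 48]

a₀ = ⌊√624⌋ = 24.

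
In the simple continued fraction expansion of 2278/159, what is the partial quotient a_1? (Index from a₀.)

2278 = 14·159 + 52   →  a_0 = 14
159 = 3·52 + 3   →  a_1 = 3

3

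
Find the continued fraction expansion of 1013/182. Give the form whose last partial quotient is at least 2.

1013 = 5*182 + 103
182 = 1*103 + 79
103 = 1*79 + 24
79 = 3*24 + 7
24 = 3*7 + 3
7 = 2*3 + 1
3 = 3*1 + 0  (stop)
So 1013/182 = [5; 1, 1, 3, 3, 2, 3].

[5; 1, 1, 3, 3, 2, 3]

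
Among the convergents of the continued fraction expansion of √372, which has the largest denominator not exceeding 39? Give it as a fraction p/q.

√372 = [19; 3, 2, 12, 2, 3, 38, …] (period length 6).
Convergents:
  p_0/q_0 = 19/1
  p_1/q_1 = 58/3
  p_2/q_2 = 135/7
  p_3/q_3 = 1678/87
q_2 = 7 ≤ 39 < 87 = q_3, so the answer is 135/7.

135/7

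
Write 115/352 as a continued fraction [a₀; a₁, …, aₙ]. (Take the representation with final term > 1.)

[0; 3, 16, 2, 3]

115 = 0·352 + 115
352 = 3·115 + 7
115 = 16·7 + 3
7 = 2·3 + 1
3 = 3·1 + 0  (stop)
So 115/352 = [0; 3, 16, 2, 3].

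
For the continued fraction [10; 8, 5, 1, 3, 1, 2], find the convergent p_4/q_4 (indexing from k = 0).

Using pₖ = aₖpₖ₋₁ + pₖ₋₂, qₖ = aₖqₖ₋₁ + qₖ₋₂ (with p₋₁=1, p₋₂=0, q₋₁=0, q₋₂=1):
  k=0: a=10, p=10, q=1
  k=1: a=8, p=81, q=8
  k=2: a=5, p=415, q=41
  k=3: a=1, p=496, q=49
  k=4: a=3, p=1903, q=188

1903/188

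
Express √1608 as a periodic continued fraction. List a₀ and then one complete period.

a₀ = ⌊√1608⌋ = 40.
With m₀=0, d₀=1 and mₖ₊₁ = dₖaₖ − mₖ, dₖ₊₁ = (n − mₖ₊₁²)/dₖ, aₖ₊₁ = ⌊(a₀+mₖ₊₁)/dₖ₊₁⌋:
  k=1: m=40, d=8, a=10
  k=2: m=40, d=1, a=80
d=1 and a=2a₀=80 at k=2, so the next step gives (m, d) = (40, 8) again — its k=1 value — and the period has length 2.

[40; 10, 80]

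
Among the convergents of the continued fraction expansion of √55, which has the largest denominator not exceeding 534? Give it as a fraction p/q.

2655/358

√55 = [7; 2, 2, 2, 14, …] (period length 4).
Convergents:
  p_0/q_0 = 7/1
  p_1/q_1 = 15/2
  p_2/q_2 = 37/5
  p_3/q_3 = 89/12
  p_4/q_4 = 1283/173
  p_5/q_5 = 2655/358
  p_6/q_6 = 6593/889
q_5 = 358 ≤ 534 < 889 = q_6, so the answer is 2655/358.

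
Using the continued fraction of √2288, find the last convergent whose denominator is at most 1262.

√2288 = [47; 1, 4, 1, 94, …] (period length 4).
Convergents:
  p_0/q_0 = 47/1
  p_1/q_1 = 48/1
  p_2/q_2 = 239/5
  p_3/q_3 = 287/6
  p_4/q_4 = 27217/569
  p_5/q_5 = 27504/575
  p_6/q_6 = 137233/2869
q_5 = 575 ≤ 1262 < 2869 = q_6, so the answer is 27504/575.

27504/575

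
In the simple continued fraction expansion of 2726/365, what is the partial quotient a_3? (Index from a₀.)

2

2726 = 7·365 + 171   →  a_0 = 7
365 = 2·171 + 23   →  a_1 = 2
171 = 7·23 + 10   →  a_2 = 7
23 = 2·10 + 3   →  a_3 = 2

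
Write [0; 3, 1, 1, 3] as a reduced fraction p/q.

Using pₖ = aₖpₖ₋₁ + pₖ₋₂ and qₖ = aₖqₖ₋₁ + qₖ₋₂:
  k=0: a=0, p=0, q=1
  k=1: a=3, p=1, q=3
  k=2: a=1, p=1, q=4
  k=3: a=1, p=2, q=7
  k=4: a=3, p=7, q=25

7/25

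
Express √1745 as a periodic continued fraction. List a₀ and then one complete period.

[41; 1, 3, 2, 2, 3, 1, 82]

a₀ = ⌊√1745⌋ = 41.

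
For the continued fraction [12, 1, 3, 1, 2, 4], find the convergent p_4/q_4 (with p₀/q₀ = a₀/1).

Using pₖ = aₖpₖ₋₁ + pₖ₋₂, qₖ = aₖqₖ₋₁ + qₖ₋₂ (with p₋₁=1, p₋₂=0, q₋₁=0, q₋₂=1):
  k=0: a=12, p=12, q=1
  k=1: a=1, p=13, q=1
  k=2: a=3, p=51, q=4
  k=3: a=1, p=64, q=5
  k=4: a=2, p=179, q=14

179/14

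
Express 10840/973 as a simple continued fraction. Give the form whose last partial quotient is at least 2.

[11; 7, 9, 1, 3, 1, 2]

10840 = 11·973 + 137
973 = 7·137 + 14
137 = 9·14 + 11
14 = 1·11 + 3
11 = 3·3 + 2
3 = 1·2 + 1
2 = 2·1 + 0  (stop)
So 10840/973 = [11; 7, 9, 1, 3, 1, 2].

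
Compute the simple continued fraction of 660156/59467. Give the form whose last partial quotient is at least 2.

660156 = 11×59467 + 6019
59467 = 9×6019 + 5296
6019 = 1×5296 + 723
5296 = 7×723 + 235
723 = 3×235 + 18
235 = 13×18 + 1
18 = 18×1 + 0  (stop)
So 660156/59467 = [11; 9, 1, 7, 3, 13, 18].

[11; 9, 1, 7, 3, 13, 18]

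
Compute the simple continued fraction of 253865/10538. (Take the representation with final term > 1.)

[24; 11, 17, 3, 18]

253865 = 24·10538 + 953
10538 = 11·953 + 55
953 = 17·55 + 18
55 = 3·18 + 1
18 = 18·1 + 0  (stop)
So 253865/10538 = [24; 11, 17, 3, 18].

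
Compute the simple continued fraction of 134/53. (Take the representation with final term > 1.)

134 = 2×53 + 28
53 = 1×28 + 25
28 = 1×25 + 3
25 = 8×3 + 1
3 = 3×1 + 0  (stop)
So 134/53 = [2; 1, 1, 8, 3].

[2; 1, 1, 8, 3]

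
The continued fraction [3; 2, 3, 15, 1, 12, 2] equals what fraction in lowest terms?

Using pₖ = aₖpₖ₋₁ + pₖ₋₂ and qₖ = aₖqₖ₋₁ + qₖ₋₂:
  k=0: a=3, p=3, q=1
  k=1: a=2, p=7, q=2
  k=2: a=3, p=24, q=7
  k=3: a=15, p=367, q=107
  k=4: a=1, p=391, q=114
  k=5: a=12, p=5059, q=1475
  k=6: a=2, p=10509, q=3064

10509/3064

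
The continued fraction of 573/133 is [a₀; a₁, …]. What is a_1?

3

573 = 4·133 + 41   →  a_0 = 4
133 = 3·41 + 10   →  a_1 = 3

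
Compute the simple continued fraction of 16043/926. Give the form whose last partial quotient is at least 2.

[17; 3, 13, 11, 2]

16043 = 17·926 + 301
926 = 3·301 + 23
301 = 13·23 + 2
23 = 11·2 + 1
2 = 2·1 + 0  (stop)
So 16043/926 = [17; 3, 13, 11, 2].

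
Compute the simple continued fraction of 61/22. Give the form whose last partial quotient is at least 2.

61 = 2·22 + 17
22 = 1·17 + 5
17 = 3·5 + 2
5 = 2·2 + 1
2 = 2·1 + 0  (stop)
So 61/22 = [2; 1, 3, 2, 2].

[2; 1, 3, 2, 2]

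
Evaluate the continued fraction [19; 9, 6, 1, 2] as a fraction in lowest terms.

Fold from the inside: start with 2/1.
  1 + 1/2 = 3/2
  6 + 2/3 = 20/3
  9 + 3/20 = 183/20
  19 + 20/183 = 3497/183

3497/183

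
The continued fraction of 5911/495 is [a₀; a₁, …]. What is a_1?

5911 = 11·495 + 466   →  a_0 = 11
495 = 1·466 + 29   →  a_1 = 1

1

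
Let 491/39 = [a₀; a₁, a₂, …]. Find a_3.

491 = 12·39 + 23   →  a_0 = 12
39 = 1·23 + 16   →  a_1 = 1
23 = 1·16 + 7   →  a_2 = 1
16 = 2·7 + 2   →  a_3 = 2

2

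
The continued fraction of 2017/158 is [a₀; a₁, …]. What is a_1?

1

2017 = 12·158 + 121   →  a_0 = 12
158 = 1·121 + 37   →  a_1 = 1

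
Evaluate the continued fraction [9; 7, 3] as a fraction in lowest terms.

201/22

Using pₖ = aₖpₖ₋₁ + pₖ₋₂ and qₖ = aₖqₖ₋₁ + qₖ₋₂:
  k=0: a=9, p=9, q=1
  k=1: a=7, p=64, q=7
  k=2: a=3, p=201, q=22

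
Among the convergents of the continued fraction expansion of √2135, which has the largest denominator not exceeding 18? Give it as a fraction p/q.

231/5

√2135 = [46; 4, 1, 5, 1, 4, 92, …] (period length 6).
Convergents:
  p_0/q_0 = 46/1
  p_1/q_1 = 185/4
  p_2/q_2 = 231/5
  p_3/q_3 = 1340/29
q_2 = 5 ≤ 18 < 29 = q_3, so the answer is 231/5.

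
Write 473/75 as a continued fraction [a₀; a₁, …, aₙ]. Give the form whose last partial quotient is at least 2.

473 = 6·75 + 23
75 = 3·23 + 6
23 = 3·6 + 5
6 = 1·5 + 1
5 = 5·1 + 0  (stop)
So 473/75 = [6; 3, 3, 1, 5].

[6; 3, 3, 1, 5]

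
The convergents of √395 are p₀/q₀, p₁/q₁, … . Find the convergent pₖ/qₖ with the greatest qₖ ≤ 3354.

√395 = [19; 1, 6, 1, 38, …] (period length 4).
Convergents:
  p_0/q_0 = 19/1
  p_1/q_1 = 20/1
  p_2/q_2 = 139/7
  p_3/q_3 = 159/8
  p_4/q_4 = 6181/311
  p_5/q_5 = 6340/319
  p_6/q_6 = 44221/2225
  p_7/q_7 = 50561/2544
  p_8/q_8 = 1965539/98897
q_7 = 2544 ≤ 3354 < 98897 = q_8, so the answer is 50561/2544.

50561/2544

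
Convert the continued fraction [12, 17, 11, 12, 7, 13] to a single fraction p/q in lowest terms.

2551099/211560

Using pₖ = aₖpₖ₋₁ + pₖ₋₂ and qₖ = aₖqₖ₋₁ + qₖ₋₂:
  k=0: a=12, p=12, q=1
  k=1: a=17, p=205, q=17
  k=2: a=11, p=2267, q=188
  k=3: a=12, p=27409, q=2273
  k=4: a=7, p=194130, q=16099
  k=5: a=13, p=2551099, q=211560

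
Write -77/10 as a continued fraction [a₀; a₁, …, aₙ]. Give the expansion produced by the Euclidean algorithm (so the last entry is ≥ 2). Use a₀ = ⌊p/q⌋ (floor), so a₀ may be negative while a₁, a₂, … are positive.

-77 = -8·10 + 3
10 = 3·3 + 1
3 = 3·1 + 0  (stop)
So -77/10 = [-8; 3, 3].

[-8; 3, 3]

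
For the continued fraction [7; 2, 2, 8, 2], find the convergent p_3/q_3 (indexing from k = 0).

311/42

Using pₖ = aₖpₖ₋₁ + pₖ₋₂, qₖ = aₖqₖ₋₁ + qₖ₋₂ (with p₋₁=1, p₋₂=0, q₋₁=0, q₋₂=1):
  k=0: a=7, p=7, q=1
  k=1: a=2, p=15, q=2
  k=2: a=2, p=37, q=5
  k=3: a=8, p=311, q=42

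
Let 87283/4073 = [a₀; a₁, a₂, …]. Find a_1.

87283 = 21·4073 + 1750   →  a_0 = 21
4073 = 2·1750 + 573   →  a_1 = 2

2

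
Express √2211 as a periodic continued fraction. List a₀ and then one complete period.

[47; 47, 94]

a₀ = ⌊√2211⌋ = 47.
With m₀=0, d₀=1 and mₖ₊₁ = dₖaₖ − mₖ, dₖ₊₁ = (n − mₖ₊₁²)/dₖ, aₖ₊₁ = ⌊(a₀+mₖ₊₁)/dₖ₊₁⌋:
  k=1: m=47, d=2, a=47
  k=2: m=47, d=1, a=94
d=1 and a=2a₀=94 at k=2, so the next step gives (m, d) = (47, 2) again — its k=1 value — and the period has length 2.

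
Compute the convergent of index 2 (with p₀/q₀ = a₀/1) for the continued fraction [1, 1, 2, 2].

5/3

Using pₖ = aₖpₖ₋₁ + pₖ₋₂, qₖ = aₖqₖ₋₁ + qₖ₋₂ (with p₋₁=1, p₋₂=0, q₋₁=0, q₋₂=1):
  k=0: a=1, p=1, q=1
  k=1: a=1, p=2, q=1
  k=2: a=2, p=5, q=3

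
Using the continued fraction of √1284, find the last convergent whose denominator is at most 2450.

√1284 = [35; 1, 4, 1, 70, …] (period length 4).
Convergents:
  p_0/q_0 = 35/1
  p_1/q_1 = 36/1
  p_2/q_2 = 179/5
  p_3/q_3 = 215/6
  p_4/q_4 = 15229/425
  p_5/q_5 = 15444/431
  p_6/q_6 = 77005/2149
  p_7/q_7 = 92449/2580
q_6 = 2149 ≤ 2450 < 2580 = q_7, so the answer is 77005/2149.

77005/2149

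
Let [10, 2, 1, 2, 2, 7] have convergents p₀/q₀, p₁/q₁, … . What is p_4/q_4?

Using pₖ = aₖpₖ₋₁ + pₖ₋₂, qₖ = aₖqₖ₋₁ + qₖ₋₂ (with p₋₁=1, p₋₂=0, q₋₁=0, q₋₂=1):
  k=0: a=10, p=10, q=1
  k=1: a=2, p=21, q=2
  k=2: a=1, p=31, q=3
  k=3: a=2, p=83, q=8
  k=4: a=2, p=197, q=19

197/19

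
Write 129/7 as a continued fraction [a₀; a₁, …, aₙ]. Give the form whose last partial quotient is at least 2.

129 = 18×7 + 3
7 = 2×3 + 1
3 = 3×1 + 0  (stop)
So 129/7 = [18; 2, 3].

[18; 2, 3]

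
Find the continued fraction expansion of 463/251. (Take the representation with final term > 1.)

463 = 1×251 + 212
251 = 1×212 + 39
212 = 5×39 + 17
39 = 2×17 + 5
17 = 3×5 + 2
5 = 2×2 + 1
2 = 2×1 + 0  (stop)
So 463/251 = [1; 1, 5, 2, 3, 2, 2].

[1; 1, 5, 2, 3, 2, 2]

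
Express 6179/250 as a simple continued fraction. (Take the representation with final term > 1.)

6179 = 24×250 + 179
250 = 1×179 + 71
179 = 2×71 + 37
71 = 1×37 + 34
37 = 1×34 + 3
34 = 11×3 + 1
3 = 3×1 + 0  (stop)
So 6179/250 = [24; 1, 2, 1, 1, 11, 3].

[24; 1, 2, 1, 1, 11, 3]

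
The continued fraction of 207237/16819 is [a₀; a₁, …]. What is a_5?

4

207237 = 12·16819 + 5409   →  a_0 = 12
16819 = 3·5409 + 592   →  a_1 = 3
5409 = 9·592 + 81   →  a_2 = 9
592 = 7·81 + 25   →  a_3 = 7
81 = 3·25 + 6   →  a_4 = 3
25 = 4·6 + 1   →  a_5 = 4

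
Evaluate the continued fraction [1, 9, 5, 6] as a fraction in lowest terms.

316/285

Using pₖ = aₖpₖ₋₁ + pₖ₋₂ and qₖ = aₖqₖ₋₁ + qₖ₋₂:
  k=0: a=1, p=1, q=1
  k=1: a=9, p=10, q=9
  k=2: a=5, p=51, q=46
  k=3: a=6, p=316, q=285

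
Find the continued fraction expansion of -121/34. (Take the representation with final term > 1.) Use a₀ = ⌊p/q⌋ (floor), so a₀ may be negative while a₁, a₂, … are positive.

[-4; 2, 3, 1, 3]

-121 = -4·34 + 15
34 = 2·15 + 4
15 = 3·4 + 3
4 = 1·3 + 1
3 = 3·1 + 0  (stop)
So -121/34 = [-4; 2, 3, 1, 3].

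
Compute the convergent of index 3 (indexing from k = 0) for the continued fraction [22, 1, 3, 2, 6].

205/9

Using pₖ = aₖpₖ₋₁ + pₖ₋₂, qₖ = aₖqₖ₋₁ + qₖ₋₂ (with p₋₁=1, p₋₂=0, q₋₁=0, q₋₂=1):
  k=0: a=22, p=22, q=1
  k=1: a=1, p=23, q=1
  k=2: a=3, p=91, q=4
  k=3: a=2, p=205, q=9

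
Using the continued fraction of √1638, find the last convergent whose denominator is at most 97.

√1638 = [40; 2, 8, 2, 80, …] (period length 4).
Convergents:
  p_0/q_0 = 40/1
  p_1/q_1 = 81/2
  p_2/q_2 = 688/17
  p_3/q_3 = 1457/36
  p_4/q_4 = 117248/2897
q_3 = 36 ≤ 97 < 2897 = q_4, so the answer is 1457/36.

1457/36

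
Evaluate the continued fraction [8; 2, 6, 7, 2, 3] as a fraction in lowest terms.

Using pₖ = aₖpₖ₋₁ + pₖ₋₂ and qₖ = aₖqₖ₋₁ + qₖ₋₂:
  k=0: a=8, p=8, q=1
  k=1: a=2, p=17, q=2
  k=2: a=6, p=110, q=13
  k=3: a=7, p=787, q=93
  k=4: a=2, p=1684, q=199
  k=5: a=3, p=5839, q=690

5839/690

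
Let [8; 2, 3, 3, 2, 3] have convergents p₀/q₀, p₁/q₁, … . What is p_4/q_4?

447/53

Using pₖ = aₖpₖ₋₁ + pₖ₋₂, qₖ = aₖqₖ₋₁ + qₖ₋₂ (with p₋₁=1, p₋₂=0, q₋₁=0, q₋₂=1):
  k=0: a=8, p=8, q=1
  k=1: a=2, p=17, q=2
  k=2: a=3, p=59, q=7
  k=3: a=3, p=194, q=23
  k=4: a=2, p=447, q=53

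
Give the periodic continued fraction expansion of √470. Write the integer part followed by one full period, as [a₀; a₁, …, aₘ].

a₀ = ⌊√470⌋ = 21.
With m₀=0, d₀=1 and mₖ₊₁ = dₖaₖ − mₖ, dₖ₊₁ = (n − mₖ₊₁²)/dₖ, aₖ₊₁ = ⌊(a₀+mₖ₊₁)/dₖ₊₁⌋:
  k=1: m=21, d=29, a=1
  k=2: m=8, d=14, a=2
  k=3: m=20, d=5, a=8
  k=4: m=20, d=14, a=2
  k=5: m=8, d=29, a=1
  k=6: m=21, d=1, a=42
d=1 and a=2a₀=42 at k=6, so the next step gives (m, d) = (21, 29) again — its k=1 value — and the period has length 6.

[21; 1, 2, 8, 2, 1, 42]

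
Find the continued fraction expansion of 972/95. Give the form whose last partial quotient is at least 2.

[10; 4, 3, 7]

972 = 10×95 + 22
95 = 4×22 + 7
22 = 3×7 + 1
7 = 7×1 + 0  (stop)
So 972/95 = [10; 4, 3, 7].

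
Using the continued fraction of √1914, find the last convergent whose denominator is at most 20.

√1914 = [43; 1, 2, 1, 86, …] (period length 4).
Convergents:
  p_0/q_0 = 43/1
  p_1/q_1 = 44/1
  p_2/q_2 = 131/3
  p_3/q_3 = 175/4
  p_4/q_4 = 15181/347
q_3 = 4 ≤ 20 < 347 = q_4, so the answer is 175/4.

175/4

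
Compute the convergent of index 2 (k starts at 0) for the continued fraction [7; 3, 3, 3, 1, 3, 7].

73/10

Using pₖ = aₖpₖ₋₁ + pₖ₋₂, qₖ = aₖqₖ₋₁ + qₖ₋₂ (with p₋₁=1, p₋₂=0, q₋₁=0, q₋₂=1):
  k=0: a=7, p=7, q=1
  k=1: a=3, p=22, q=3
  k=2: a=3, p=73, q=10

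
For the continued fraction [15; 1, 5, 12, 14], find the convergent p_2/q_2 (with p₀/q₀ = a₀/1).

95/6

Using pₖ = aₖpₖ₋₁ + pₖ₋₂, qₖ = aₖqₖ₋₁ + qₖ₋₂ (with p₋₁=1, p₋₂=0, q₋₁=0, q₋₂=1):
  k=0: a=15, p=15, q=1
  k=1: a=1, p=16, q=1
  k=2: a=5, p=95, q=6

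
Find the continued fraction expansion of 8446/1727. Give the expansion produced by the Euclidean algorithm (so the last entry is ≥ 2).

8446 = 4×1727 + 1538
1727 = 1×1538 + 189
1538 = 8×189 + 26
189 = 7×26 + 7
26 = 3×7 + 5
7 = 1×5 + 2
5 = 2×2 + 1
2 = 2×1 + 0  (stop)
So 8446/1727 = [4; 1, 8, 7, 3, 1, 2, 2].

[4; 1, 8, 7, 3, 1, 2, 2]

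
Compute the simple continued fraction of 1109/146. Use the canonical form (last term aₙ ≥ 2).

1109 = 7·146 + 87
146 = 1·87 + 59
87 = 1·59 + 28
59 = 2·28 + 3
28 = 9·3 + 1
3 = 3·1 + 0  (stop)
So 1109/146 = [7; 1, 1, 2, 9, 3].

[7; 1, 1, 2, 9, 3]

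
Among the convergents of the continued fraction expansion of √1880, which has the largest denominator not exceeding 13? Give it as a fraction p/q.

477/11

√1880 = [43; 2, 1, 3, 1, 2, 86, …] (period length 6).
Convergents:
  p_0/q_0 = 43/1
  p_1/q_1 = 87/2
  p_2/q_2 = 130/3
  p_3/q_3 = 477/11
  p_4/q_4 = 607/14
q_3 = 11 ≤ 13 < 14 = q_4, so the answer is 477/11.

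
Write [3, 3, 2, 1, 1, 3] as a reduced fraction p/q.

201/61

Fold from the inside: start with 3/1.
  1 + 1/3 = 4/3
  1 + 3/4 = 7/4
  2 + 4/7 = 18/7
  3 + 7/18 = 61/18
  3 + 18/61 = 201/61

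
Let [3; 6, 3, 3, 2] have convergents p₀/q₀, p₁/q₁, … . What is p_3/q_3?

199/63

Using pₖ = aₖpₖ₋₁ + pₖ₋₂, qₖ = aₖqₖ₋₁ + qₖ₋₂ (with p₋₁=1, p₋₂=0, q₋₁=0, q₋₂=1):
  k=0: a=3, p=3, q=1
  k=1: a=6, p=19, q=6
  k=2: a=3, p=60, q=19
  k=3: a=3, p=199, q=63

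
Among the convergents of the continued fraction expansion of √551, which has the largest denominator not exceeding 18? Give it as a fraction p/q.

399/17

√551 = [23; 2, 8, 1, 8, 2, 46, …] (period length 6).
Convergents:
  p_0/q_0 = 23/1
  p_1/q_1 = 47/2
  p_2/q_2 = 399/17
  p_3/q_3 = 446/19
q_2 = 17 ≤ 18 < 19 = q_3, so the answer is 399/17.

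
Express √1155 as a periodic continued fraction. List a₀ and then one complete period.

[33; 1, 66]

a₀ = ⌊√1155⌋ = 33.
With m₀=0, d₀=1 and mₖ₊₁ = dₖaₖ − mₖ, dₖ₊₁ = (n − mₖ₊₁²)/dₖ, aₖ₊₁ = ⌊(a₀+mₖ₊₁)/dₖ₊₁⌋:
  k=1: m=33, d=66, a=1
  k=2: m=33, d=1, a=66
d=1 and a=2a₀=66 at k=2, so the next step gives (m, d) = (33, 66) again — its k=1 value — and the period has length 2.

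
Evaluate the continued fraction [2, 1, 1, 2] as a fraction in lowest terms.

13/5

Fold from the inside: start with 2/1.
  1 + 1/2 = 3/2
  1 + 2/3 = 5/3
  2 + 3/5 = 13/5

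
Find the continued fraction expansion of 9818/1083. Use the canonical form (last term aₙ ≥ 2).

9818 = 9×1083 + 71
1083 = 15×71 + 18
71 = 3×18 + 17
18 = 1×17 + 1
17 = 17×1 + 0  (stop)
So 9818/1083 = [9; 15, 3, 1, 17].

[9; 15, 3, 1, 17]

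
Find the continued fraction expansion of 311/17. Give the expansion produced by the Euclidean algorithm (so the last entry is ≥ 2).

311 = 18·17 + 5
17 = 3·5 + 2
5 = 2·2 + 1
2 = 2·1 + 0  (stop)
So 311/17 = [18; 3, 2, 2].

[18; 3, 2, 2]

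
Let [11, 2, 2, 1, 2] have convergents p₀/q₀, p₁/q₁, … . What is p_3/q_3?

Using pₖ = aₖpₖ₋₁ + pₖ₋₂, qₖ = aₖqₖ₋₁ + qₖ₋₂ (with p₋₁=1, p₋₂=0, q₋₁=0, q₋₂=1):
  k=0: a=11, p=11, q=1
  k=1: a=2, p=23, q=2
  k=2: a=2, p=57, q=5
  k=3: a=1, p=80, q=7

80/7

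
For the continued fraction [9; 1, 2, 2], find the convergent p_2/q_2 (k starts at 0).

29/3

Using pₖ = aₖpₖ₋₁ + pₖ₋₂, qₖ = aₖqₖ₋₁ + qₖ₋₂ (with p₋₁=1, p₋₂=0, q₋₁=0, q₋₂=1):
  k=0: a=9, p=9, q=1
  k=1: a=1, p=10, q=1
  k=2: a=2, p=29, q=3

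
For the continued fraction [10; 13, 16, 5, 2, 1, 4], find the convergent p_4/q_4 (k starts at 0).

23428/2325

Using pₖ = aₖpₖ₋₁ + pₖ₋₂, qₖ = aₖqₖ₋₁ + qₖ₋₂ (with p₋₁=1, p₋₂=0, q₋₁=0, q₋₂=1):
  k=0: a=10, p=10, q=1
  k=1: a=13, p=131, q=13
  k=2: a=16, p=2106, q=209
  k=3: a=5, p=10661, q=1058
  k=4: a=2, p=23428, q=2325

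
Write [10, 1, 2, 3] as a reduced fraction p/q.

Fold from the inside: start with 3/1.
  2 + 1/3 = 7/3
  1 + 3/7 = 10/7
  10 + 7/10 = 107/10

107/10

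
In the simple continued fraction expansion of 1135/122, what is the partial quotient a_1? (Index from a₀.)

1135 = 9·122 + 37   →  a_0 = 9
122 = 3·37 + 11   →  a_1 = 3

3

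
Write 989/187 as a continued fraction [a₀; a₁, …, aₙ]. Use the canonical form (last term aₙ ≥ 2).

[5; 3, 2, 6, 4]

989 = 5·187 + 54
187 = 3·54 + 25
54 = 2·25 + 4
25 = 6·4 + 1
4 = 4·1 + 0  (stop)
So 989/187 = [5; 3, 2, 6, 4].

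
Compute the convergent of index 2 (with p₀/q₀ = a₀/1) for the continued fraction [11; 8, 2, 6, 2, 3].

189/17

Using pₖ = aₖpₖ₋₁ + pₖ₋₂, qₖ = aₖqₖ₋₁ + qₖ₋₂ (with p₋₁=1, p₋₂=0, q₋₁=0, q₋₂=1):
  k=0: a=11, p=11, q=1
  k=1: a=8, p=89, q=8
  k=2: a=2, p=189, q=17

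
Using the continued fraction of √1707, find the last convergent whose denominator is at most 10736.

√1707 = [41; 3, 6, 41, 6, 3, 82, …] (period length 6).
Convergents:
  p_0/q_0 = 41/1
  p_1/q_1 = 124/3
  p_2/q_2 = 785/19
  p_3/q_3 = 32309/782
  p_4/q_4 = 194639/4711
  p_5/q_5 = 616226/14915
q_4 = 4711 ≤ 10736 < 14915 = q_5, so the answer is 194639/4711.

194639/4711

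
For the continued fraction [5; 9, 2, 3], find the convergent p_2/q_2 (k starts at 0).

97/19

Using pₖ = aₖpₖ₋₁ + pₖ₋₂, qₖ = aₖqₖ₋₁ + qₖ₋₂ (with p₋₁=1, p₋₂=0, q₋₁=0, q₋₂=1):
  k=0: a=5, p=5, q=1
  k=1: a=9, p=46, q=9
  k=2: a=2, p=97, q=19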